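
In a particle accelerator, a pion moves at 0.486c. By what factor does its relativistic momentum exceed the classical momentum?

p_rel = γmv, p_class = mv
Ratio = γ = 1/√(1 - 0.486²)
= 1/√(0.763804) = 1.144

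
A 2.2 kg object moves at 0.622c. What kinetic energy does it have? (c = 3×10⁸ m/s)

γ = 1/√(1 - 0.622²) = 1.2771
γ - 1 = 0.2771
KE = (γ-1)mc² = 0.2771 × 2.2 × (3×10⁸)² = 5.487×10¹⁶ J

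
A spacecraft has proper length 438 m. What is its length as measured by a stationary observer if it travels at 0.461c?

Proper length L₀ = 438 m
γ = 1/√(1 - 0.461²) = 1.1269
L = L₀/γ = 438/1.1269 = 388.7 m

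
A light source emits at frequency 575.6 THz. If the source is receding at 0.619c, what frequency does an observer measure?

β = v/c = 0.619
(1-β)/(1+β) = 0.381/1.619 = 0.2353
Doppler factor = √(0.2353) = 0.4851
f_obs = 575.6 × 0.4851 = 279.2 THz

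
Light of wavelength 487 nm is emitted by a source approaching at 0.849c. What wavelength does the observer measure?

β = 0.849
Wavelength Doppler factor = √(0.151/1.849) = √(0.08167) = 0.2858
λ_obs = 487 × 0.2858 = 139.2 nm (blueshift)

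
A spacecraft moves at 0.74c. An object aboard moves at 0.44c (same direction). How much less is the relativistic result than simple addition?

Classical: u' + v = 0.44 + 0.74 = 1.18c
Relativistic: u = (0.44 + 0.74)/(1 + 0.3256) = 1.18/1.3256 = 0.8902c
Difference: 1.18 - 0.8902 = 0.2898c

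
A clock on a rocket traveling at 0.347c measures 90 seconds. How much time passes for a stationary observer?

Proper time Δt₀ = 90 seconds
γ = 1/√(1 - 0.347²) = 1.06625
Δt = γΔt₀ = 1.06625 × 90 = 95.96 seconds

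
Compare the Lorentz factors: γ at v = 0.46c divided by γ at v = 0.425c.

γ₁ = 1/√(1 - 0.46²) = 1.126
γ₂ = 1/√(1 - 0.425²) = 1.105
γ₁/γ₂ = 1.126/1.105 = 1.019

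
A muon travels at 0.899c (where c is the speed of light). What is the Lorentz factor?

v/c = 0.899, so (v/c)² = 0.808201
1 - (v/c)² = 0.191799
γ = 1/√(0.191799) = 2.283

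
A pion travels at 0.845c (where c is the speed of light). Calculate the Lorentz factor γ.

v/c = 0.845, so (v/c)² = 0.714025
1 - (v/c)² = 0.285975
γ = 1/√(0.285975) = 1.870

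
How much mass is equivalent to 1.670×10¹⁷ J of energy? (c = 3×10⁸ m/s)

From E = mc², we get m = E/c²
c² = (3×10⁸)² = 9×10¹⁶ m²/s²
m = 1.670×10¹⁷ / 9×10¹⁶ = 1.856 kg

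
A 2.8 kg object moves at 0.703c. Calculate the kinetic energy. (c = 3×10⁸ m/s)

γ = 1/√(1 - 0.703²) = 1.4061
γ - 1 = 0.4061
KE = (γ-1)mc² = 0.4061 × 2.8 × (3×10⁸)² = 1.023×10¹⁷ J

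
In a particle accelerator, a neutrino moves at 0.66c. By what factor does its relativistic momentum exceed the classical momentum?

p_rel = γmv, p_class = mv
Ratio = γ = 1/√(1 - 0.66²)
= 1/√(0.5644) = 1.331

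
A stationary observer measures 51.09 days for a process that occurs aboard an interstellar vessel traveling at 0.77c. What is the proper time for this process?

Dilated time Δt = 51.09 days
γ = 1/√(1 - 0.77²) = 1.567
Δt₀ = Δt/γ = 51.09/1.567 = 32.60 days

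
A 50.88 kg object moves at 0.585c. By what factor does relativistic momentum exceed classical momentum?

p_rel = γmv, p_class = mv
Ratio = γ = 1/√(1 - 0.585²) = 1.233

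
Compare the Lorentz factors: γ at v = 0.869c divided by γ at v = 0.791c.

γ₁ = 1/√(1 - 0.869²) = 2.0210
γ₂ = 1/√(1 - 0.791²) = 1.6345
γ₁/γ₂ = 2.0210/1.6345 = 1.236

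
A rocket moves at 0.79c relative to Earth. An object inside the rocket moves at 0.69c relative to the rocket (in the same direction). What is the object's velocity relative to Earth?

u = (u' + v)/(1 + u'v/c²)
Numerator: 0.69 + 0.79 = 1.48
Denominator: 1 + 0.5451 = 1.5451
u = 1.48/1.5451 = 0.9579c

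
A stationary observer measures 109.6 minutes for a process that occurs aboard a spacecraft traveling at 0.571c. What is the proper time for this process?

Dilated time Δt = 109.6 minutes
γ = 1/√(1 - 0.571²) = 1.218
Δt₀ = Δt/γ = 109.6/1.218 = 89.98 minutes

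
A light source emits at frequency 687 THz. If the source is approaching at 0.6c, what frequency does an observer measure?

β = v/c = 0.6
(1+β)/(1-β) = 1.6/0.4 = 4.000
Doppler factor = √(4.000) = 2.000
f_obs = 687 × 2.000 = 1374 THz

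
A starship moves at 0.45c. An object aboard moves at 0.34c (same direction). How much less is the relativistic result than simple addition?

Classical: u' + v = 0.34 + 0.45 = 0.79c
Relativistic: u = (0.34 + 0.45)/(1 + 0.153) = 0.79/1.153 = 0.6852c
Difference: 0.79 - 0.6852 = 0.1048c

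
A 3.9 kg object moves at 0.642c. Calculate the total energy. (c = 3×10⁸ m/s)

γ = 1/√(1 - 0.642²) = 1.3043
mc² = 3.9 × (3×10⁸)² = 3.510×10¹⁷ J
E = γmc² = 1.3043 × 3.510×10¹⁷ = 4.578×10¹⁷ J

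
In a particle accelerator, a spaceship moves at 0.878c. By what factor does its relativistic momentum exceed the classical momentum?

p_rel = γmv, p_class = mv
Ratio = γ = 1/√(1 - 0.878²)
= 1/√(0.229116) = 2.089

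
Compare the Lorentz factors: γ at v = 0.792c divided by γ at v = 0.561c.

γ₁ = 1/√(1 - 0.792²) = 1.638
γ₂ = 1/√(1 - 0.561²) = 1.208
γ₁/γ₂ = 1.638/1.208 = 1.356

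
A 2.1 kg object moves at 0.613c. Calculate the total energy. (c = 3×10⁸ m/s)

γ = 1/√(1 - 0.613²) = 1.2657
mc² = 2.1 × (3×10⁸)² = 1.890×10¹⁷ J
E = γmc² = 1.2657 × 1.890×10¹⁷ = 2.392×10¹⁷ J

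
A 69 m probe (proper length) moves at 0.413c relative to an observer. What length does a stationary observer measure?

Proper length L₀ = 69 m
γ = 1/√(1 - 0.413²) = 1.098
L = L₀/γ = 69/1.098 = 62.84 m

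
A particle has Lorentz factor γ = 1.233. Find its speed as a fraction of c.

From γ = 1/√(1 - v²/c²):
1/γ² = 1/1.233² = 0.6578
v²/c² = 1 - 0.6578 = 0.3422
v/c = √(0.3422) = 0.5850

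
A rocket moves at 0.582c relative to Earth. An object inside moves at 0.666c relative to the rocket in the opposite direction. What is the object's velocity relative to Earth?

Object's velocity in rocket frame is u' = -0.666c
u = (u' + v)/(1 + u'v/c²) = (v - 0.666)/(1 - 0.666·v/c²)
Numerator: 0.582 - 0.666 = -0.084
Denominator: 1 - 0.387612 = 0.612388
u = -0.084/0.612388 = -0.1372c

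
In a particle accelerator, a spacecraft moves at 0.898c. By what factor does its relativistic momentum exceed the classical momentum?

p_rel = γmv, p_class = mv
Ratio = γ = 1/√(1 - 0.898²)
= 1/√(0.193596) = 2.273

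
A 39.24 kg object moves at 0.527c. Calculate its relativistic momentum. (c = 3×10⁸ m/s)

γ = 1/√(1 - 0.527²) = 1.1767
v = 0.527 × 3×10⁸ = 1.581×10⁸ m/s
p = γmv = 1.1767 × 39.24 × 1.581×10⁸ = 7.300×10⁹ kg·m/s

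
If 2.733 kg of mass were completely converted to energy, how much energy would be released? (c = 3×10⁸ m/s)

Using E = mc²:
c² = (3×10⁸)² = 9×10¹⁶ m²/s²
E = 2.733 × 9×10¹⁶ = 2.460×10¹⁷ J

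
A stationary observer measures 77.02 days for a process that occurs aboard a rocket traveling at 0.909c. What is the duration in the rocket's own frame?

Dilated time Δt = 77.02 days
γ = 1/√(1 - 0.909²) = 2.3993
Δt₀ = Δt/γ = 77.02/2.3993 = 32.10 days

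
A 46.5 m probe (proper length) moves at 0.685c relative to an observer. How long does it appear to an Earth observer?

Proper length L₀ = 46.5 m
γ = 1/√(1 - 0.685²) = 1.3726
L = L₀/γ = 46.5/1.3726 = 33.88 m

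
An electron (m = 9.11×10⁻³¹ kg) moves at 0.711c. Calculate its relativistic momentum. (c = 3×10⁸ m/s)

γ = 1/√(1 - 0.711²) = 1.422
v = 0.711 × 3×10⁸ = 2.133×10⁸ m/s
p = γmv = 1.422 × 9.11×10⁻³¹ × 2.133×10⁸ = 2.763×10⁻²² kg·m/s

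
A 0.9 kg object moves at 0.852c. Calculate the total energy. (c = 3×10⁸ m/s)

γ = 1/√(1 - 0.852²) = 1.910
mc² = 0.9 × (3×10⁸)² = 8.100×10¹⁶ J
E = γmc² = 1.910 × 8.100×10¹⁶ = 1.547×10¹⁷ J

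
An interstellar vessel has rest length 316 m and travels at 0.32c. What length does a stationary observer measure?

Proper length L₀ = 316 m
γ = 1/√(1 - 0.32²) = 1.0555
L = L₀/γ = 316/1.0555 = 299.4 m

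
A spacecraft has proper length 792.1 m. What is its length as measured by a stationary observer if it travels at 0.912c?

Proper length L₀ = 792.1 m
γ = 1/√(1 - 0.912²) = 2.438
L = L₀/γ = 792.1/2.438 = 324.9 m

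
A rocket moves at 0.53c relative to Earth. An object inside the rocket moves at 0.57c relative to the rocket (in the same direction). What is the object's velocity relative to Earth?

u = (u' + v)/(1 + u'v/c²)
Numerator: 0.57 + 0.53 = 1.1
Denominator: 1 + 0.3021 = 1.3021
u = 1.1/1.3021 = 0.8448c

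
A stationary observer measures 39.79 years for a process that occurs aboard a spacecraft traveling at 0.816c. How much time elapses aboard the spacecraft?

Dilated time Δt = 39.79 years
γ = 1/√(1 - 0.816²) = 1.730
Δt₀ = Δt/γ = 39.79/1.730 = 23.00 years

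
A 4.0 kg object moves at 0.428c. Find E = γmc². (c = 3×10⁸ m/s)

γ = 1/√(1 - 0.428²) = 1.1065
mc² = 4.0 × (3×10⁸)² = 3.600×10¹⁷ J
E = γmc² = 1.1065 × 3.600×10¹⁷ = 3.983×10¹⁷ J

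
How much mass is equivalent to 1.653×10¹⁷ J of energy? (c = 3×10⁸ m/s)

From E = mc², we get m = E/c²
c² = (3×10⁸)² = 9×10¹⁶ m²/s²
m = 1.653×10¹⁷ / 9×10¹⁶ = 1.837 kg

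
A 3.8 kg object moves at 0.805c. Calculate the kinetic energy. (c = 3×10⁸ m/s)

γ = 1/√(1 - 0.805²) = 1.6856
γ - 1 = 0.6856
KE = (γ-1)mc² = 0.6856 × 3.8 × (3×10⁸)² = 2.345×10¹⁷ J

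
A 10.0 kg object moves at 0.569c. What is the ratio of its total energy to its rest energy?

E = γmc², E₀ = mc²
E/E₀ = γ = 1/√(1 - 0.569²) = 1.216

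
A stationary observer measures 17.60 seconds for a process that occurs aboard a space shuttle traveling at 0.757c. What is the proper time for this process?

Dilated time Δt = 17.60 seconds
γ = 1/√(1 - 0.757²) = 1.530
Δt₀ = Δt/γ = 17.60/1.530 = 11.50 seconds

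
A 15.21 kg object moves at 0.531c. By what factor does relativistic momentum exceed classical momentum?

p_rel = γmv, p_class = mv
Ratio = γ = 1/√(1 - 0.531²) = 1.180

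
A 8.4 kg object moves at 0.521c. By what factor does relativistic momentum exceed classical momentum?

p_rel = γmv, p_class = mv
Ratio = γ = 1/√(1 - 0.521²) = 1.172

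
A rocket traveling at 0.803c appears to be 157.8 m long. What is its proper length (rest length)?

Contracted length L = 157.8 m
γ = 1/√(1 - 0.803²) = 1.678
L₀ = γL = 1.678 × 157.8 = 264.8 m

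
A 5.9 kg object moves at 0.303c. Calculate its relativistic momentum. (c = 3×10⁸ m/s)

γ = 1/√(1 - 0.303²) = 1.0493
v = 0.303 × 3×10⁸ = 9.090×10⁷ m/s
p = γmv = 1.0493 × 5.9 × 9.090×10⁷ = 5.628×10⁸ kg·m/s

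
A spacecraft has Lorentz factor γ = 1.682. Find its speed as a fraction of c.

From γ = 1/√(1 - v²/c²):
1/γ² = 1/1.682² = 0.3535
v²/c² = 1 - 0.3535 = 0.6465
v/c = √(0.6465) = 0.8041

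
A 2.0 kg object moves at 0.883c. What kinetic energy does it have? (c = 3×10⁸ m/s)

γ = 1/√(1 - 0.883²) = 2.1305
γ - 1 = 1.1305
KE = (γ-1)mc² = 1.1305 × 2.0 × (3×10⁸)² = 2.035×10¹⁷ J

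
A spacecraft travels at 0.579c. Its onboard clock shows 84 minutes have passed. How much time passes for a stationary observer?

Proper time Δt₀ = 84 minutes
γ = 1/√(1 - 0.579²) = 1.2265
Δt = γΔt₀ = 1.2265 × 84 = 103.0 minutes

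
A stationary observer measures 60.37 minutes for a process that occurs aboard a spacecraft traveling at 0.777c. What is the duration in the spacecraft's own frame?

Dilated time Δt = 60.37 minutes
γ = 1/√(1 - 0.777²) = 1.5886
Δt₀ = Δt/γ = 60.37/1.5886 = 38.00 minutes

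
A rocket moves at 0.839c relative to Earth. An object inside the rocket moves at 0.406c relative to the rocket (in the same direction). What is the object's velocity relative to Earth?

u = (u' + v)/(1 + u'v/c²)
Numerator: 0.406 + 0.839 = 1.245
Denominator: 1 + 0.340634 = 1.340634
u = 1.245/1.340634 = 0.9287c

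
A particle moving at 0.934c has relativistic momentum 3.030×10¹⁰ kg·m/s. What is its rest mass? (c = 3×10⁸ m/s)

γ = 1/√(1 - 0.934²) = 2.799
v = 0.934 × 3×10⁸ = 2.802×10⁸ m/s
m = p/(γv) = 3.030×10¹⁰/(2.799 × 2.802×10⁸) = 38.63 kg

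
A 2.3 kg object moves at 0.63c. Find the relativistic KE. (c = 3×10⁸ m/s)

γ = 1/√(1 - 0.63²) = 1.2877
γ - 1 = 0.2877
KE = (γ-1)mc² = 0.2877 × 2.3 × (3×10⁸)² = 5.955×10¹⁶ J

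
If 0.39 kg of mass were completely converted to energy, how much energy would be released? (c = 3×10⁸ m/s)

Using E = mc²:
c² = (3×10⁸)² = 9×10¹⁶ m²/s²
E = 0.39 × 9×10¹⁶ = 3.510×10¹⁶ J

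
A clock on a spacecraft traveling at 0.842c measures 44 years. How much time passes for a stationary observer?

Proper time Δt₀ = 44 years
γ = 1/√(1 - 0.842²) = 1.8536
Δt = γΔt₀ = 1.8536 × 44 = 81.56 years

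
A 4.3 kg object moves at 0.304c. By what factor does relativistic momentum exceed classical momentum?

p_rel = γmv, p_class = mv
Ratio = γ = 1/√(1 - 0.304²) = 1.050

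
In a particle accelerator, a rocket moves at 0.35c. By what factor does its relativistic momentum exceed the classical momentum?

p_rel = γmv, p_class = mv
Ratio = γ = 1/√(1 - 0.35²)
= 1/√(0.8775) = 1.068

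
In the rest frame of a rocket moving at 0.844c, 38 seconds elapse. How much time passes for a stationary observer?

Proper time Δt₀ = 38 seconds
γ = 1/√(1 - 0.844²) = 1.8645
Δt = γΔt₀ = 1.8645 × 38 = 70.85 seconds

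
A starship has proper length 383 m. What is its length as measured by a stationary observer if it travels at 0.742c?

Proper length L₀ = 383 m
γ = 1/√(1 - 0.742²) = 1.4916
L = L₀/γ = 383/1.4916 = 256.8 m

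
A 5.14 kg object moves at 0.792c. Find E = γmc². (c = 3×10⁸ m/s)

γ = 1/√(1 - 0.792²) = 1.638
mc² = 5.14 × (3×10⁸)² = 4.626×10¹⁷ J
E = γmc² = 1.638 × 4.626×10¹⁷ = 7.577×10¹⁷ J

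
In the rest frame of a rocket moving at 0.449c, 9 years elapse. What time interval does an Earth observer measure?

Proper time Δt₀ = 9 years
γ = 1/√(1 - 0.449²) = 1.119
Δt = γΔt₀ = 1.119 × 9 = 10.07 years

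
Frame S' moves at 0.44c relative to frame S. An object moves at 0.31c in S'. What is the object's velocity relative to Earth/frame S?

u = (u' + v)/(1 + u'v/c²)
Numerator: 0.31 + 0.44 = 0.75
Denominator: 1 + 0.1364 = 1.1364
u = 0.75/1.1364 = 0.6600c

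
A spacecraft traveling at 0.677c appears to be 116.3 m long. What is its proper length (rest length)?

Contracted length L = 116.3 m
γ = 1/√(1 - 0.677²) = 1.3587
L₀ = γL = 1.3587 × 116.3 = 158.0 m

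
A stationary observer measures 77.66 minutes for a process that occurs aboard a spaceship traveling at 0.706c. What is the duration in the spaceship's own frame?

Dilated time Δt = 77.66 minutes
γ = 1/√(1 - 0.706²) = 1.412
Δt₀ = Δt/γ = 77.66/1.412 = 55.00 minutes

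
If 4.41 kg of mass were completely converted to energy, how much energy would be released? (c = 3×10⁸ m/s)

Using E = mc²:
c² = (3×10⁸)² = 9×10¹⁶ m²/s²
E = 4.41 × 9×10¹⁶ = 3.969×10¹⁷ J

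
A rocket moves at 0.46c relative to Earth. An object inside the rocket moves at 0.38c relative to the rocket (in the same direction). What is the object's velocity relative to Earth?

u = (u' + v)/(1 + u'v/c²)
Numerator: 0.38 + 0.46 = 0.84
Denominator: 1 + 0.1748 = 1.1748
u = 0.84/1.1748 = 0.7150c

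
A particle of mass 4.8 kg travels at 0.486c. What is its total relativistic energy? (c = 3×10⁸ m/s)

γ = 1/√(1 - 0.486²) = 1.1442
mc² = 4.8 × (3×10⁸)² = 4.320×10¹⁷ J
E = γmc² = 1.1442 × 4.320×10¹⁷ = 4.943×10¹⁷ J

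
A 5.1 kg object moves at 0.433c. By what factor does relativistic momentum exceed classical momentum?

p_rel = γmv, p_class = mv
Ratio = γ = 1/√(1 - 0.433²) = 1.109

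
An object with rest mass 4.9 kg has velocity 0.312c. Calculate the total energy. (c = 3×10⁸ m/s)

γ = 1/√(1 - 0.312²) = 1.0525
mc² = 4.9 × (3×10⁸)² = 4.410×10¹⁷ J
E = γmc² = 1.0525 × 4.410×10¹⁷ = 4.642×10¹⁷ J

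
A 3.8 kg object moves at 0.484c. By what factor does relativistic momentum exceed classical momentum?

p_rel = γmv, p_class = mv
Ratio = γ = 1/√(1 - 0.484²) = 1.143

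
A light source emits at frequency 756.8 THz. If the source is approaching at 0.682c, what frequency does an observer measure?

β = v/c = 0.682
(1+β)/(1-β) = 1.682/0.318 = 5.289
Doppler factor = √(5.289) = 2.300
f_obs = 756.8 × 2.300 = 1741 THz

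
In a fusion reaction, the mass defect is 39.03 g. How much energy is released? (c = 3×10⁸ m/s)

Convert mass defect: Δm = 39.03 g = 0.03903 kg
E = Δm·c² = 0.03903 × (3×10⁸)²
= 0.03903 × 9×10¹⁶ = 3.513×10¹⁵ J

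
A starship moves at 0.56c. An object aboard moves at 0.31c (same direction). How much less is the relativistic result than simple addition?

Classical: u' + v = 0.31 + 0.56 = 0.87c
Relativistic: u = (0.31 + 0.56)/(1 + 0.1736) = 0.87/1.1736 = 0.7413c
Difference: 0.87 - 0.7413 = 0.1287c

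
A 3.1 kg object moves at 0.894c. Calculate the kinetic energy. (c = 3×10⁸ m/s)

γ = 1/√(1 - 0.894²) = 2.232
γ - 1 = 1.232
KE = (γ-1)mc² = 1.232 × 3.1 × (3×10⁸)² = 3.437×10¹⁷ J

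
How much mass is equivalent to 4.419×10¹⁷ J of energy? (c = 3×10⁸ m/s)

From E = mc², we get m = E/c²
c² = (3×10⁸)² = 9×10¹⁶ m²/s²
m = 4.419×10¹⁷ / 9×10¹⁶ = 4.910 kg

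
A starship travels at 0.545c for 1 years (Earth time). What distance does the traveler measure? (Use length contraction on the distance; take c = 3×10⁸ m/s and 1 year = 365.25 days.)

Earth distance: d = v × t = 0.545c × 1 yr = 5.1597×10¹⁵ m
γ = 1.1927
d' = d/γ = 5.1597×10¹⁵/1.1927 = 4.326×10¹⁵ m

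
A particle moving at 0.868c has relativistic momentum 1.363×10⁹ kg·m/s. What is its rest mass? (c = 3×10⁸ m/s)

γ = 1/√(1 - 0.868²) = 2.014
v = 0.868 × 3×10⁸ = 2.604×10⁸ m/s
m = p/(γv) = 1.363×10⁹/(2.014 × 2.604×10⁸) = 2.599 kg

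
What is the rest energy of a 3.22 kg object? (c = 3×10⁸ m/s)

c² = (3×10⁸)² = 9.000×10¹⁶ m²/s²
E₀ = mc² = 3.22 × 9.000×10¹⁶ = 2.898×10¹⁷ J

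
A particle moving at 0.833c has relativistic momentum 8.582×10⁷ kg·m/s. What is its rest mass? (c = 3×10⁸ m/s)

γ = 1/√(1 - 0.833²) = 1.807
v = 0.833 × 3×10⁸ = 2.499×10⁸ m/s
m = p/(γv) = 8.582×10⁷/(1.807 × 2.499×10⁸) = 0.1900 kg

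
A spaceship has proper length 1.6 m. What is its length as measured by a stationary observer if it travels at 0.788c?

Proper length L₀ = 1.6 m
γ = 1/√(1 - 0.788²) = 1.6242
L = L₀/γ = 1.6/1.6242 = 0.9851 m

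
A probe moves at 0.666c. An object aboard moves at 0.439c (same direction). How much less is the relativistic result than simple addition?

Classical: u' + v = 0.439 + 0.666 = 1.105c
Relativistic: u = (0.439 + 0.666)/(1 + 0.292374) = 1.105/1.292374 = 0.8550c
Difference: 1.105 - 0.8550 = 0.2500c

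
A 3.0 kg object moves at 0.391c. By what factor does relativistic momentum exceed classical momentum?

p_rel = γmv, p_class = mv
Ratio = γ = 1/√(1 - 0.391²) = 1.086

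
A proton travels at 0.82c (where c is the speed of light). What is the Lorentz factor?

v/c = 0.82, so (v/c)² = 0.6724
1 - (v/c)² = 0.3276
γ = 1/√(0.3276) = 1.747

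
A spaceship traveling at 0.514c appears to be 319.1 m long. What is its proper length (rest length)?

Contracted length L = 319.1 m
γ = 1/√(1 - 0.514²) = 1.1658
L₀ = γL = 1.1658 × 319.1 = 372.0 m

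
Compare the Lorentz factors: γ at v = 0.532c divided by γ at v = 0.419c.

γ₁ = 1/√(1 - 0.532²) = 1.1810
γ₂ = 1/√(1 - 0.419²) = 1.1013
γ₁/γ₂ = 1.1810/1.1013 = 1.072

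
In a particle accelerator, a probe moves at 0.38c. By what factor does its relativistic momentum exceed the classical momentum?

p_rel = γmv, p_class = mv
Ratio = γ = 1/√(1 - 0.38²)
= 1/√(0.8556) = 1.081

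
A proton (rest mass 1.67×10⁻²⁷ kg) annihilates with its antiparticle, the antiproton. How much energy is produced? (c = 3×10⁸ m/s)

Both particles have the same rest mass, so total mass = 2m
E = 2m·c² = 2 × 1.67×10⁻²⁷ × (3×10⁸)²
= 2 × 1.67×10⁻²⁷ × 9×10¹⁶
= 3.006×10⁻¹⁰ J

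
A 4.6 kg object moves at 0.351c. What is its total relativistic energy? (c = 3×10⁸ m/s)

γ = 1/√(1 - 0.351²) = 1.0679
mc² = 4.6 × (3×10⁸)² = 4.140×10¹⁷ J
E = γmc² = 1.0679 × 4.140×10¹⁷ = 4.421×10¹⁷ J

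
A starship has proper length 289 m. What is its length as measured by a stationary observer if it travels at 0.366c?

Proper length L₀ = 289 m
γ = 1/√(1 - 0.366²) = 1.0746
L = L₀/γ = 289/1.0746 = 268.9 m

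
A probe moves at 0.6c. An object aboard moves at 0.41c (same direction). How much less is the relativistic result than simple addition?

Classical: u' + v = 0.41 + 0.6 = 1.01c
Relativistic: u = (0.41 + 0.6)/(1 + 0.246) = 1.01/1.246 = 0.8106c
Difference: 1.01 - 0.8106 = 0.1994c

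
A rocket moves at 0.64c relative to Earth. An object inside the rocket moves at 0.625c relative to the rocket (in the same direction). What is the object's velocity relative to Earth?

u = (u' + v)/(1 + u'v/c²)
Numerator: 0.625 + 0.64 = 1.265
Denominator: 1 + 0.4 = 1.4
u = 1.265/1.4 = 0.9036c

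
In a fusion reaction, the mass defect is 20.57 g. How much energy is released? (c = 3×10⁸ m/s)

Convert mass defect: Δm = 20.57 g = 0.02057 kg
E = Δm·c² = 0.02057 × (3×10⁸)²
= 0.02057 × 9×10¹⁶ = 1.851×10¹⁵ J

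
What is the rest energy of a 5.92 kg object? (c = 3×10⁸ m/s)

c² = (3×10⁸)² = 9.000×10¹⁶ m²/s²
E₀ = mc² = 5.92 × 9.000×10¹⁶ = 5.328×10¹⁷ J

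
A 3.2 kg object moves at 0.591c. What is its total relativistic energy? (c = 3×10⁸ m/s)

γ = 1/√(1 - 0.591²) = 1.2397
mc² = 3.2 × (3×10⁸)² = 2.880×10¹⁷ J
E = γmc² = 1.2397 × 2.880×10¹⁷ = 3.570×10¹⁷ J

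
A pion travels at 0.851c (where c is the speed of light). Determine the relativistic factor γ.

v/c = 0.851, so (v/c)² = 0.724201
1 - (v/c)² = 0.275799
γ = 1/√(0.275799) = 1.904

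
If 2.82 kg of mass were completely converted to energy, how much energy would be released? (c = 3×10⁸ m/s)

Using E = mc²:
c² = (3×10⁸)² = 9×10¹⁶ m²/s²
E = 2.82 × 9×10¹⁶ = 2.538×10¹⁷ J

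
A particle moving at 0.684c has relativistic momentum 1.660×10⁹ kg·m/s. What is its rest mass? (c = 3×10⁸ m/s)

γ = 1/√(1 - 0.684²) = 1.371
v = 0.684 × 3×10⁸ = 2.052×10⁸ m/s
m = p/(γv) = 1.660×10⁹/(1.371 × 2.052×10⁸) = 5.901 kg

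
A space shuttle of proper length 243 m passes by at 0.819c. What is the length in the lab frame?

Proper length L₀ = 243 m
γ = 1/√(1 - 0.819²) = 1.743
L = L₀/γ = 243/1.743 = 139.4 m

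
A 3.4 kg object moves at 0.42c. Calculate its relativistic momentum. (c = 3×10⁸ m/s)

γ = 1/√(1 - 0.42²) = 1.102
v = 0.42 × 3×10⁸ = 1.260×10⁸ m/s
p = γmv = 1.102 × 3.4 × 1.260×10⁸ = 4.721×10⁸ kg·m/s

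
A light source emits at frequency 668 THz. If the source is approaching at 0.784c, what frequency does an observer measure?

β = v/c = 0.784
(1+β)/(1-β) = 1.784/0.216 = 8.259
Doppler factor = √(8.259) = 2.874
f_obs = 668 × 2.874 = 1920 THz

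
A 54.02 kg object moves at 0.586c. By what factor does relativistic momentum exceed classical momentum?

p_rel = γmv, p_class = mv
Ratio = γ = 1/√(1 - 0.586²) = 1.234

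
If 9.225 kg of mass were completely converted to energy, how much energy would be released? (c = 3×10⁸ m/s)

Using E = mc²:
c² = (3×10⁸)² = 9×10¹⁶ m²/s²
E = 9.225 × 9×10¹⁶ = 8.303×10¹⁷ J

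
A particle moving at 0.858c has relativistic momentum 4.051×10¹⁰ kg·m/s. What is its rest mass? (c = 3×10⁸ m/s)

γ = 1/√(1 - 0.858²) = 1.9469
v = 0.858 × 3×10⁸ = 2.574×10⁸ m/s
m = p/(γv) = 4.051×10¹⁰/(1.9469 × 2.574×10⁸) = 80.84 kg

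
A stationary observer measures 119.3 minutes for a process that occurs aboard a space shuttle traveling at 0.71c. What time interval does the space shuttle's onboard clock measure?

Dilated time Δt = 119.3 minutes
γ = 1/√(1 - 0.71²) = 1.420
Δt₀ = Δt/γ = 119.3/1.420 = 84.01 minutes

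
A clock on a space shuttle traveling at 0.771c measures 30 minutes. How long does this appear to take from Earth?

Proper time Δt₀ = 30 minutes
γ = 1/√(1 - 0.771²) = 1.5703
Δt = γΔt₀ = 1.5703 × 30 = 47.11 minutes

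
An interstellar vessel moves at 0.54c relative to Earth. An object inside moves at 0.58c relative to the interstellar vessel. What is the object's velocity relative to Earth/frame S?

u = (u' + v)/(1 + u'v/c²)
Numerator: 0.58 + 0.54 = 1.12
Denominator: 1 + 0.3132 = 1.3132
u = 1.12/1.3132 = 0.8529c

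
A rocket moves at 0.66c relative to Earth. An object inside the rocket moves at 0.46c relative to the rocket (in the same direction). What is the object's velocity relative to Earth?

u = (u' + v)/(1 + u'v/c²)
Numerator: 0.46 + 0.66 = 1.12
Denominator: 1 + 0.3036 = 1.3036
u = 1.12/1.3036 = 0.8592c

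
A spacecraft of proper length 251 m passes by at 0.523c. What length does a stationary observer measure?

Proper length L₀ = 251 m
γ = 1/√(1 - 0.523²) = 1.1733
L = L₀/γ = 251/1.1733 = 213.9 m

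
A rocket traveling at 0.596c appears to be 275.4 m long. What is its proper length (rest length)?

Contracted length L = 275.4 m
γ = 1/√(1 - 0.596²) = 1.2454
L₀ = γL = 1.2454 × 275.4 = 343.0 m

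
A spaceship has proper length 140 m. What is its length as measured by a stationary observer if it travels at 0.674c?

Proper length L₀ = 140 m
γ = 1/√(1 - 0.674²) = 1.354
L = L₀/γ = 140/1.354 = 103.4 m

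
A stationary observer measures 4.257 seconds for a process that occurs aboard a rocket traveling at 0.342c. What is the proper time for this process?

Dilated time Δt = 4.257 seconds
γ = 1/√(1 - 0.342²) = 1.0642
Δt₀ = Δt/γ = 4.257/1.0642 = 4.000 seconds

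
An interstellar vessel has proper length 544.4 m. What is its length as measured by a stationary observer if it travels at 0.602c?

Proper length L₀ = 544.4 m
γ = 1/√(1 - 0.602²) = 1.2524
L = L₀/γ = 544.4/1.2524 = 434.7 m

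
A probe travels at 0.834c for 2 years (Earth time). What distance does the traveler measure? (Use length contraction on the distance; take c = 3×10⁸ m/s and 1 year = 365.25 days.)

Earth distance: d = v × t = 0.834c × 2 yr = 1.5791×10¹⁶ m
γ = 1.8124
d' = d/γ = 1.5791×10¹⁶/1.8124 = 8.713×10¹⁵ m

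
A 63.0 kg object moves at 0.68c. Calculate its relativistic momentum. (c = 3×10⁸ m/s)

γ = 1/√(1 - 0.68²) = 1.364
v = 0.68 × 3×10⁸ = 2.040×10⁸ m/s
p = γmv = 1.364 × 63.0 × 2.040×10⁸ = 1.753×10¹⁰ kg·m/s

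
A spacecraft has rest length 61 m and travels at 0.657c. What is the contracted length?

Proper length L₀ = 61 m
γ = 1/√(1 - 0.657²) = 1.3265
L = L₀/γ = 61/1.3265 = 45.99 m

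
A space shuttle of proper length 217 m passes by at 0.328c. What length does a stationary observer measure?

Proper length L₀ = 217 m
γ = 1/√(1 - 0.328²) = 1.0586
L = L₀/γ = 217/1.0586 = 205.0 m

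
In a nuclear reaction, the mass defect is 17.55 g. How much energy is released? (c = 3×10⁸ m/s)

Convert mass defect: Δm = 17.55 g = 0.01755 kg
E = Δm·c² = 0.01755 × (3×10⁸)²
= 0.01755 × 9×10¹⁶ = 1.580×10¹⁵ J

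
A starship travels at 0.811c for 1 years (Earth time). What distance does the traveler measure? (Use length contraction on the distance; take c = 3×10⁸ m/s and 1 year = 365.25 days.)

Earth distance: d = v × t = 0.811c × 1 yr = 7.6780×10¹⁵ m
γ = 1.7093
d' = d/γ = 7.6780×10¹⁵/1.7093 = 4.492×10¹⁵ m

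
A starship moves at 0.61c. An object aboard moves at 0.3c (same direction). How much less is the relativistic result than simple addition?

Classical: u' + v = 0.3 + 0.61 = 0.91c
Relativistic: u = (0.3 + 0.61)/(1 + 0.183) = 0.91/1.183 = 0.7692c
Difference: 0.91 - 0.7692 = 0.1408c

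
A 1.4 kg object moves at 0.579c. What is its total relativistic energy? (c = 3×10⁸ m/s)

γ = 1/√(1 - 0.579²) = 1.2265
mc² = 1.4 × (3×10⁸)² = 1.260×10¹⁷ J
E = γmc² = 1.2265 × 1.260×10¹⁷ = 1.545×10¹⁷ J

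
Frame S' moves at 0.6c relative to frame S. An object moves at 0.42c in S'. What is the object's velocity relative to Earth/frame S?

u = (u' + v)/(1 + u'v/c²)
Numerator: 0.42 + 0.6 = 1.02
Denominator: 1 + 0.252 = 1.252
u = 1.02/1.252 = 0.8147c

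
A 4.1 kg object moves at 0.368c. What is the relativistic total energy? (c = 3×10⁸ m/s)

γ = 1/√(1 - 0.368²) = 1.07547
mc² = 4.1 × (3×10⁸)² = 3.690×10¹⁷ J
E = γmc² = 1.07547 × 3.690×10¹⁷ = 3.968×10¹⁷ J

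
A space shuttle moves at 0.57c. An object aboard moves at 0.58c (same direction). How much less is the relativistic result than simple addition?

Classical: u' + v = 0.58 + 0.57 = 1.15c
Relativistic: u = (0.58 + 0.57)/(1 + 0.3306) = 1.15/1.3306 = 0.8643c
Difference: 1.15 - 0.8643 = 0.2857c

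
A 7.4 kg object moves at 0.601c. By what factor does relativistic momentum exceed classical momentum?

p_rel = γmv, p_class = mv
Ratio = γ = 1/√(1 - 0.601²) = 1.251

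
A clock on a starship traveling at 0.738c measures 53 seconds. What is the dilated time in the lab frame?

Proper time Δt₀ = 53 seconds
γ = 1/√(1 - 0.738²) = 1.4819
Δt = γΔt₀ = 1.4819 × 53 = 78.54 seconds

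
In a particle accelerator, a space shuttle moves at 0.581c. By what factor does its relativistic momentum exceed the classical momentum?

p_rel = γmv, p_class = mv
Ratio = γ = 1/√(1 - 0.581²)
= 1/√(0.662439) = 1.229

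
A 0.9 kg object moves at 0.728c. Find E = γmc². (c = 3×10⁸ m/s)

γ = 1/√(1 - 0.728²) = 1.4586
mc² = 0.9 × (3×10⁸)² = 8.100×10¹⁶ J
E = γmc² = 1.4586 × 8.100×10¹⁶ = 1.181×10¹⁷ J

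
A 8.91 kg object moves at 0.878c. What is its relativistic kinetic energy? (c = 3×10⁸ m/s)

γ = 1/√(1 - 0.878²) = 2.0892
γ - 1 = 1.0892
KE = (γ-1)mc² = 1.0892 × 8.91 × (3×10⁸)² = 8.734×10¹⁷ J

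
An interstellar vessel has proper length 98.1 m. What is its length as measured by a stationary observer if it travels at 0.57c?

Proper length L₀ = 98.1 m
γ = 1/√(1 - 0.57²) = 1.2171
L = L₀/γ = 98.1/1.2171 = 80.60 m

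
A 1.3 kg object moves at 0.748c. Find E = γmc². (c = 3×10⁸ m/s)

γ = 1/√(1 - 0.748²) = 1.507
mc² = 1.3 × (3×10⁸)² = 1.170×10¹⁷ J
E = γmc² = 1.507 × 1.170×10¹⁷ = 1.763×10¹⁷ J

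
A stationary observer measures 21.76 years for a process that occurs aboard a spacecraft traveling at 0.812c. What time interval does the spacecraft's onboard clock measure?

Dilated time Δt = 21.76 years
γ = 1/√(1 - 0.812²) = 1.713
Δt₀ = Δt/γ = 21.76/1.713 = 12.70 years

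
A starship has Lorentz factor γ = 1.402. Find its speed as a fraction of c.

From γ = 1/√(1 - v²/c²):
1/γ² = 1/1.402² = 0.5087
v²/c² = 1 - 0.5087 = 0.4913
v/c = √(0.4913) = 0.7009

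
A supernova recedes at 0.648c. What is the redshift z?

β = 0.648
(1+β)/(1-β) = 1.648/0.352 = 4.682
√(4.682) = 2.164
z = 2.164 - 1 = 1.164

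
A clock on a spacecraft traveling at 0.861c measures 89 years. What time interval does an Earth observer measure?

Proper time Δt₀ = 89 years
γ = 1/√(1 - 0.861²) = 1.966
Δt = γΔt₀ = 1.966 × 89 = 175.0 years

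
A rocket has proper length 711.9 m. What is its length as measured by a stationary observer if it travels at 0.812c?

Proper length L₀ = 711.9 m
γ = 1/√(1 - 0.812²) = 1.7133
L = L₀/γ = 711.9/1.7133 = 415.5 m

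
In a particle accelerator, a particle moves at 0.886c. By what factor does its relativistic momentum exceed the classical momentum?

p_rel = γmv, p_class = mv
Ratio = γ = 1/√(1 - 0.886²)
= 1/√(0.215004) = 2.157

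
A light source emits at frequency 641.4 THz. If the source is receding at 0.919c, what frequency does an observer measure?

β = v/c = 0.919
(1-β)/(1+β) = 0.081/1.919 = 0.04221
Doppler factor = √(0.04221) = 0.20545
f_obs = 641.4 × 0.20545 = 131.8 THz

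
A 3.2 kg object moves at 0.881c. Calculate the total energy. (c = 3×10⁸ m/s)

γ = 1/√(1 - 0.881²) = 2.1136
mc² = 3.2 × (3×10⁸)² = 2.880×10¹⁷ J
E = γmc² = 2.1136 × 2.880×10¹⁷ = 6.087×10¹⁷ J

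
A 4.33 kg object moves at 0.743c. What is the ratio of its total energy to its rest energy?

E = γmc², E₀ = mc²
E/E₀ = γ = 1/√(1 - 0.743²) = 1.494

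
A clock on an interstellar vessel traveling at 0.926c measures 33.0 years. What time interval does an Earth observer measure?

Proper time Δt₀ = 33.0 years
γ = 1/√(1 - 0.926²) = 2.6488
Δt = γΔt₀ = 2.6488 × 33.0 = 87.41 years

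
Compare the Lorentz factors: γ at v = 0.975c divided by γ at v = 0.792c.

γ₁ = 1/√(1 - 0.975²) = 4.5004
γ₂ = 1/√(1 - 0.792²) = 1.6379
γ₁/γ₂ = 4.5004/1.6379 = 2.748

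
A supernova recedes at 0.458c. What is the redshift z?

β = 0.458
(1+β)/(1-β) = 1.458/0.542 = 2.690
√(2.690) = 1.6401
z = 1.6401 - 1 = 0.6401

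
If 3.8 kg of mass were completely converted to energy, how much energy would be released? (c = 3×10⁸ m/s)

Using E = mc²:
c² = (3×10⁸)² = 9×10¹⁶ m²/s²
E = 3.8 × 9×10¹⁶ = 3.420×10¹⁷ J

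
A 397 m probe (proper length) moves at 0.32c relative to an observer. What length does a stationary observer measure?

Proper length L₀ = 397 m
γ = 1/√(1 - 0.32²) = 1.0555
L = L₀/γ = 397/1.0555 = 376.1 m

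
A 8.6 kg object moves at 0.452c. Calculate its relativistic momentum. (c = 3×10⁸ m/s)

γ = 1/√(1 - 0.452²) = 1.121
v = 0.452 × 3×10⁸ = 1.356×10⁸ m/s
p = γmv = 1.121 × 8.6 × 1.356×10⁸ = 1.307×10⁹ kg·m/s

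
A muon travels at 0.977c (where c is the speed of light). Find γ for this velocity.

v/c = 0.977, so (v/c)² = 0.954529
1 - (v/c)² = 0.045471
γ = 1/√(0.045471) = 4.690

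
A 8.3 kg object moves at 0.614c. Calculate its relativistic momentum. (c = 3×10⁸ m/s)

γ = 1/√(1 - 0.614²) = 1.267
v = 0.614 × 3×10⁸ = 1.842×10⁸ m/s
p = γmv = 1.267 × 8.3 × 1.842×10⁸ = 1.937×10⁹ kg·m/s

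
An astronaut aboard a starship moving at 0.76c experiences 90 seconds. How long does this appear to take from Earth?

Proper time Δt₀ = 90 seconds
γ = 1/√(1 - 0.76²) = 1.539
Δt = γΔt₀ = 1.539 × 90 = 138.5 seconds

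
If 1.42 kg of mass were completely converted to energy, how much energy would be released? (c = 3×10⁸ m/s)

Using E = mc²:
c² = (3×10⁸)² = 9×10¹⁶ m²/s²
E = 1.42 × 9×10¹⁶ = 1.278×10¹⁷ J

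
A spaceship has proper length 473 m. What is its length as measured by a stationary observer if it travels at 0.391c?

Proper length L₀ = 473 m
γ = 1/√(1 - 0.391²) = 1.0865
L = L₀/γ = 473/1.0865 = 435.3 m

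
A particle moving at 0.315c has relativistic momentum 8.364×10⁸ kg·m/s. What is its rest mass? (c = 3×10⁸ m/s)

γ = 1/√(1 - 0.315²) = 1.05364
v = 0.315 × 3×10⁸ = 9.450×10⁷ m/s
m = p/(γv) = 8.364×10⁸/(1.05364 × 9.450×10⁷) = 8.400 kg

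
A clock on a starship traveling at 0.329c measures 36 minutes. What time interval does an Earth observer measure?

Proper time Δt₀ = 36 minutes
γ = 1/√(1 - 0.329²) = 1.059
Δt = γΔt₀ = 1.059 × 36 = 38.12 minutes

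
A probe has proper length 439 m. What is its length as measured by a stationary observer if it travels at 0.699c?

Proper length L₀ = 439 m
γ = 1/√(1 - 0.699²) = 1.3984
L = L₀/γ = 439/1.3984 = 313.9 m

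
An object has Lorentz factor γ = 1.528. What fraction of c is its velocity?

From γ = 1/√(1 - v²/c²):
1/γ² = 1/1.528² = 0.4283
v²/c² = 1 - 0.4283 = 0.5717
v/c = √(0.5717) = 0.7561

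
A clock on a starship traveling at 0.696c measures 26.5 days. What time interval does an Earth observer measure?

Proper time Δt₀ = 26.5 days
γ = 1/√(1 - 0.696²) = 1.393
Δt = γΔt₀ = 1.393 × 26.5 = 36.91 days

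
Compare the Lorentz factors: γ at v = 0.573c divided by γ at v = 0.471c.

γ₁ = 1/√(1 - 0.573²) = 1.220
γ₂ = 1/√(1 - 0.471²) = 1.134
γ₁/γ₂ = 1.220/1.134 = 1.076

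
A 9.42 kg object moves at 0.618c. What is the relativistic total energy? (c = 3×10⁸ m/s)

γ = 1/√(1 - 0.618²) = 1.272
mc² = 9.42 × (3×10⁸)² = 8.478×10¹⁷ J
E = γmc² = 1.272 × 8.478×10¹⁷ = 1.078×10¹⁸ J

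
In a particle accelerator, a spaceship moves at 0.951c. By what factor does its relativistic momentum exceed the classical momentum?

p_rel = γmv, p_class = mv
Ratio = γ = 1/√(1 - 0.951²)
= 1/√(0.095599) = 3.234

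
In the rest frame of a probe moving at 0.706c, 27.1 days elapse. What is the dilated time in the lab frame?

Proper time Δt₀ = 27.1 days
γ = 1/√(1 - 0.706²) = 1.412
Δt = γΔt₀ = 1.412 × 27.1 = 38.27 days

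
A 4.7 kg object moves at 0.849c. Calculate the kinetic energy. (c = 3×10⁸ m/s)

γ = 1/√(1 - 0.849²) = 1.8925
γ - 1 = 0.8925
KE = (γ-1)mc² = 0.8925 × 4.7 × (3×10⁸)² = 3.775×10¹⁷ J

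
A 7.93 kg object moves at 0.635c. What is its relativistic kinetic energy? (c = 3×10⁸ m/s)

γ = 1/√(1 - 0.635²) = 1.2945
γ - 1 = 0.2945
KE = (γ-1)mc² = 0.2945 × 7.93 × (3×10⁸)² = 2.102×10¹⁷ J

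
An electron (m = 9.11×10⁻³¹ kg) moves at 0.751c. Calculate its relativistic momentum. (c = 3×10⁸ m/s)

γ = 1/√(1 - 0.751²) = 1.5145
v = 0.751 × 3×10⁸ = 2.253×10⁸ m/s
p = γmv = 1.5145 × 9.11×10⁻³¹ × 2.253×10⁸ = 3.108×10⁻²² kg·m/s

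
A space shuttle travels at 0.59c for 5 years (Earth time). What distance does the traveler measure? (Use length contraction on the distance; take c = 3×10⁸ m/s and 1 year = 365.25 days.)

Earth distance: d = v × t = 0.59c × 5 yr = 2.7928×10¹⁶ m
γ = 1.2385
d' = d/γ = 2.7928×10¹⁶/1.2385 = 2.255×10¹⁶ m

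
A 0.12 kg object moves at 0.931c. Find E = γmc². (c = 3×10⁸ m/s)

γ = 1/√(1 - 0.931²) = 2.740
mc² = 0.12 × (3×10⁸)² = 1.080×10¹⁶ J
E = γmc² = 2.740 × 1.080×10¹⁶ = 2.959×10¹⁶ J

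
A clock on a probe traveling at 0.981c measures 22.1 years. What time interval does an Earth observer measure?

Proper time Δt₀ = 22.1 years
γ = 1/√(1 - 0.981²) = 5.154
Δt = γΔt₀ = 5.154 × 22.1 = 113.9 years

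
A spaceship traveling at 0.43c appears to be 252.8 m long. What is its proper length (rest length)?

Contracted length L = 252.8 m
γ = 1/√(1 - 0.43²) = 1.1076
L₀ = γL = 1.1076 × 252.8 = 280.0 m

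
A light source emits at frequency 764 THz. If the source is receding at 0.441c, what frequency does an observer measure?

β = v/c = 0.441
(1-β)/(1+β) = 0.559/1.441 = 0.3879
Doppler factor = √(0.3879) = 0.6228
f_obs = 764 × 0.6228 = 475.8 THz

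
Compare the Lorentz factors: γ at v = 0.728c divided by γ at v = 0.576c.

γ₁ = 1/√(1 - 0.728²) = 1.4586
γ₂ = 1/√(1 - 0.576²) = 1.2233
γ₁/γ₂ = 1.4586/1.2233 = 1.192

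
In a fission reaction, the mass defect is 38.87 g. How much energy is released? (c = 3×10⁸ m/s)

Convert mass defect: Δm = 38.87 g = 0.03887 kg
E = Δm·c² = 0.03887 × (3×10⁸)²
= 0.03887 × 9×10¹⁶ = 3.498×10¹⁵ J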